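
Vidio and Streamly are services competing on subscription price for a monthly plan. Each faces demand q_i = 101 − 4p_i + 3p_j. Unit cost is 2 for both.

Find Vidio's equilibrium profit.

Vidio's profit: π = (p_{Vidio} − 2)(101 − 4p_{Vidio} + 3p_{Streamly}).
∂π/∂p_{Vidio} = 109 − 8p_{Vidio} + 3p_{Streamly} = 0 ⇒ p_{Vidio} = 13.625 + 0.375p_{Streamly}.
Setting p_{Vidio} = p_{Streamly} in the reaction function: p_{Vidio} = 13.625 + 0.375p_{Vidio}, so p_{Vidio} = 13.625 / 0.625 = 21.8.
q_{Vidio} = 101 − 4·21.8 + 3·21.8 = 79.2.
Profit = (21.8 − 2)·79.2 = 1568.16.

1568.16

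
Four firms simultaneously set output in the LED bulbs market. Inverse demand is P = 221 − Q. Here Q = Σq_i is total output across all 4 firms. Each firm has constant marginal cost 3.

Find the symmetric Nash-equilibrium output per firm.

A representative firm's profit is π_i = q_i(221 − Q) − 3q_i, with Q = q_i + Σ_{j≠i} q_j.
First-order condition: 218 − 2q_i − Σ_{j≠i} q_j = 0.
In a symmetric equilibrium every firm chooses the same q, so Σ_{j≠i} q_j = 3q. The condition becomes 218 − 5q = 0, giving q = 218/5 = 43.6.

43.6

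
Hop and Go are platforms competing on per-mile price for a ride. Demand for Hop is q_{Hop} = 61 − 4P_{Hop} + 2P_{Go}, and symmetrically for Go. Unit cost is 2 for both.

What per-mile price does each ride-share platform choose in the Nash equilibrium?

11.5

Hop's profit: π = (P_{Hop} − 2)(61 − 4P_{Hop} + 2P_{Go}).
∂π/∂P_{Hop} = 69 − 8P_{Hop} + 2P_{Go} = 0 ⇒ P_{Hop} = 8.625 + 0.25P_{Go}.
Setting P_{Hop} = P_{Go} in the reaction function: P_{Hop} = 8.625 + 0.25P_{Hop}, so P_{Hop} = 8.625 / 0.75 = 11.5.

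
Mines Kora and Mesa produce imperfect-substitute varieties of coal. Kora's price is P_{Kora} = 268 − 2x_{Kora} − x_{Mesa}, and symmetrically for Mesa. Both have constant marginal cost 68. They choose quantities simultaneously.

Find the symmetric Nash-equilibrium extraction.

Mine Kora's profit: π = x_{Kora}(268 − 2x_{Kora} − x_{Mesa}) − 68x_{Kora}.
∂π/∂x_{Kora} = 200 − 4x_{Kora} − x_{Mesa} = 0 ⇒ x_{Kora} = 50 − 0.25x_{Mesa}.
The game is symmetric, so in equilibrium x_{Mesa} = x_{Kora}: the reaction function gives 1.25x_{Kora} = 50, hence x_{Kora} = 40.

40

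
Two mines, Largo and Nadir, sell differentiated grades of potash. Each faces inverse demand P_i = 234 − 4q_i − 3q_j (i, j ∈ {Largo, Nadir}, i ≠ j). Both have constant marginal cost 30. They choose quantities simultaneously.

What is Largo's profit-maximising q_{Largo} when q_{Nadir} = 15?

19.875

Mine Largo's profit: π = q_{Largo}(234 − 4q_{Largo} − 3q_{Nadir}) − 30q_{Largo}.
∂π/∂q_{Largo} = 204 − 8q_{Largo} − 3q_{Nadir} = 0 ⇒ q_{Largo} = 25.5 − 0.375q_{Nadir}.
At q_{Nadir} = 15: q_{Largo} = 25.5 − 0.375·15 = 19.875.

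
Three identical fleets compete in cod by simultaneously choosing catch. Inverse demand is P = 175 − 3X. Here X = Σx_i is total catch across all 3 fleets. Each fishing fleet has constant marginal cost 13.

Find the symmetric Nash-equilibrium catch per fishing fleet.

13.5

A representative fishing fleet's profit is π_i = x_i(175 − 3X) − 13x_i, with X = x_i + Σ_{j≠i} x_j.
First-order condition: 162 − 6x_i − 3Σ_{j≠i} x_j = 0.
Imposing symmetry (x_j = x for all j) turns Σ_{j≠i} x_j into 2x, so 162 = 12x and x = 13.5.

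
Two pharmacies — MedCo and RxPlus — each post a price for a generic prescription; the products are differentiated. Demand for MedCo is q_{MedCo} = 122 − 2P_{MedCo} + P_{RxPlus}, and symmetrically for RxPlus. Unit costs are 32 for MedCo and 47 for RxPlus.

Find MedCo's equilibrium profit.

2048

MedCo's profit: π = (P_{MedCo} − 32)(122 − 2P_{MedCo} + P_{RxPlus}).
∂π/∂P_{MedCo} = 186 − 4P_{MedCo} + P_{RxPlus} = 0 ⇒ P_{MedCo} = 46.5 + 0.25P_{RxPlus}.
Similarly P_{RxPlus} = 54 + 0.25P_{MedCo}.
Solving the two reaction functions simultaneously: (1 − (0.25)(0.25))P_{MedCo} = 46.5 + 0.25·54, so 0.9375P_{MedCo} = 60 and P_{MedCo} = 64.
Then P_{RxPlus} = 54 + 0.25·64 = 70.
q_{MedCo} = 122 − 2·64 + 70 = 64.
Profit = (64 − 32)·64 = 2048.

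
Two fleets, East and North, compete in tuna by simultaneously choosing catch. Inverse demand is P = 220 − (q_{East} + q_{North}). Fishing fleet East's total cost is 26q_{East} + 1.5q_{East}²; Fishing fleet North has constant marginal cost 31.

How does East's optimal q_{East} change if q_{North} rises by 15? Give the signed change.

Fishing fleet East's profit: π = q_{East}(220 − (q_{East} + q_{North})) − 26q_{East} − 1.5q_{East}².
∂π/∂q_{East} = 194 − 5q_{East} − q_{North} = 0, so q_{East} = 38.8 − 0.2q_{North}.
The reaction-function slope is −0.2, so a 15-unit rise in q_{North} moves q_{East} by −0.2 × 15 = −3. East's best response falls — the actions are strategic substitutes.

-3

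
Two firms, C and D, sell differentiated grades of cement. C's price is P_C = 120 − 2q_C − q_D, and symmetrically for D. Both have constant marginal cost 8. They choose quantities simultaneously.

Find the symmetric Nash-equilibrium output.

Firm C's profit: π = q_C(120 − 2q_C − q_D) − 8q_C.
∂π/∂q_C = 112 − 4q_C − q_D = 0 ⇒ q_C = 28 − 0.25q_D.
By symmetry q_D = q_C; substituting into the reaction function, 1.25q_C = 28 and q_C = 22.4.

22.4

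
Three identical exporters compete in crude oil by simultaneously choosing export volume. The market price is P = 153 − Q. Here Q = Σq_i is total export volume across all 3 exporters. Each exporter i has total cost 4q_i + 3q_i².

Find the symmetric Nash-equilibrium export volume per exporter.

14.9

A representative exporter's profit is π_i = q_i(153 − Q) − 4q_i − 3q_i², with Q = q_i + Σ_{j≠i} q_j.
First-order condition: 149 − 8q_i − Σ_{j≠i} q_j = 0.
In a symmetric equilibrium every exporter chooses the same q, so Σ_{j≠i} q_j = 2q. The condition becomes 149 − 10q = 0, giving q = 149/10 = 14.9.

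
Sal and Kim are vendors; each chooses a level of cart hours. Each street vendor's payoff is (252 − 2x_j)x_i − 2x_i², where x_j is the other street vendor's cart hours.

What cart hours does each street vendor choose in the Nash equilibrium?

Sal's payoff is (252 − 2x_K)x_S − 2x_S².
∂π/∂x_S = 252 − 2x_K − 4x_S = 0, so x_S = 63 − 0.5x_K.
Setting x_S = x_K in the reaction function: x_S = 63 − 0.5x_S, so x_S = 63 / 1.5 = 42.

42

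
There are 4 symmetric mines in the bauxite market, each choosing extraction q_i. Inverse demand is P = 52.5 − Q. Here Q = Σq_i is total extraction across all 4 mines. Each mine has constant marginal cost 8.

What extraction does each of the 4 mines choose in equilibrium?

8.9

A representative mine's profit is π_i = q_i(52.5 − Q) − 8q_i, with Q = q_i + Σ_{j≠i} q_j.
First-order condition: 44.5 − 2q_i − Σ_{j≠i} q_j = 0.
With identical mines, set every q_j = q: then 44.5 − 2q − 3q = 0, i.e. q = 44.5/5 = 8.9.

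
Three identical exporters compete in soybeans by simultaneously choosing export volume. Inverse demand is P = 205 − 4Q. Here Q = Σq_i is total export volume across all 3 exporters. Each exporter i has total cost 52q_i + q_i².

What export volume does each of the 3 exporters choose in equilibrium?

8.5

A representative exporter's profit is π_i = q_i(205 − 4Q) − 52q_i − q_i², with Q = q_i + Σ_{j≠i} q_j.
First-order condition: 153 − 10q_i − 4Σ_{j≠i} q_j = 0.
In a symmetric equilibrium every exporter chooses the same q, so Σ_{j≠i} q_j = 2q. The condition becomes 153 − 18q = 0, giving q = 153/18 = 8.5.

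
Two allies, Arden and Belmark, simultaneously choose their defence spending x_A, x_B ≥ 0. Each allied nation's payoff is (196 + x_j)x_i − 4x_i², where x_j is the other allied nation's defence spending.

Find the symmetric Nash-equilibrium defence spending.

Arden's payoff is (196 + x_B)x_A − 4x_A².
∂π/∂x_A = 196 + x_B − 8x_A = 0, so x_A = 24.5 + 0.125x_B.
The game is symmetric, so in equilibrium x_B = x_A: the reaction function gives 0.875x_A = 24.5, hence x_A = 28.

28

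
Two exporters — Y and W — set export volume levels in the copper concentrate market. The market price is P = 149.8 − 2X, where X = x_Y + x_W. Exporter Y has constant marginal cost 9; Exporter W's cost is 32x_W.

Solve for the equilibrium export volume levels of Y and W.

27.3, 15.8

Exporter Y's profit: π = x_Y(149.8 − 2(x_Y + x_W)) − 9x_Y.
∂π/∂x_Y = 140.8 − 4x_Y − 2x_W = 0, so x_Y = 35.2 − 0.5x_W.
By the same steps for W: x_W = 29.45 − 0.5x_Y.
Substituting the second reaction function into the first: x_Y = 35.2 − 0.5(29.45 − 0.5x_Y), which gives 0.75x_Y = 20.475 ⇒ x_Y = 27.3.
Then x_W = 29.45 − 0.5·27.3 = 15.8.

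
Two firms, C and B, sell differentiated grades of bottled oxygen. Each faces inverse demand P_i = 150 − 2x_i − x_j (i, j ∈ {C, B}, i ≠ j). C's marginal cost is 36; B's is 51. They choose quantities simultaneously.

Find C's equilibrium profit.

1132.88

Firm C's profit: π = x_C(150 − 2x_C − x_B) − 36x_C.
∂π/∂x_C = 114 − 4x_C − x_B = 0 ⇒ x_C = 28.5 − 0.25x_B.
Similarly x_B = 24.75 − 0.25x_C.
Plugging x_B into C's best response: x_C = 28.5 − 0.25(24.75 − 0.25x_C) ⇒ 0.9375x_C = 22.3125, so x_C = 23.8.
Then x_B = 24.75 − 0.25·23.8 = 18.8.
P_C = 150 − 2·23.8 − 18.8 = 83.6.
Profit = (83.6 − 36)·23.8 = 1132.88.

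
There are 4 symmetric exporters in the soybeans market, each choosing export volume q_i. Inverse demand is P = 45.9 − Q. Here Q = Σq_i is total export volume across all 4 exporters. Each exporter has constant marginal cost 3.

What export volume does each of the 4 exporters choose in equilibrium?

8.58

A representative exporter's profit is π_i = q_i(45.9 − Q) − 3q_i, with Q = q_i + Σ_{j≠i} q_j.
First-order condition: 42.9 − 2q_i − Σ_{j≠i} q_j = 0.
With identical exporters, set every q_j = q: then 42.9 − 2q − 3q = 0, i.e. q = 42.9/5 = 8.58.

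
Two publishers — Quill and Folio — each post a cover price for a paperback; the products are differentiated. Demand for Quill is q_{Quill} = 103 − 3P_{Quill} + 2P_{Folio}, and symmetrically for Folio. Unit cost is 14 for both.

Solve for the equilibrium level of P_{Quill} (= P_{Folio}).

36.25

Quill's profit: π = (P_{Quill} − 14)(103 − 3P_{Quill} + 2P_{Folio}).
∂π/∂P_{Quill} = 145 − 6P_{Quill} + 2P_{Folio} = 0 ⇒ P_{Quill} = 145/6 + (1/3)P_{Folio}.
By symmetry P_{Folio} = P_{Quill}; substituting into the reaction function, (2/3)P_{Quill} = 145/6 and P_{Quill} = 36.25.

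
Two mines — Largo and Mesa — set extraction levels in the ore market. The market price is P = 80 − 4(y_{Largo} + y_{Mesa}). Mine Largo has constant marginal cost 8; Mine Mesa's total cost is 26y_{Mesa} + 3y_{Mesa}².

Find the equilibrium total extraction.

9.75

Mine Largo's profit: π = y_{Largo}(80 − 4(y_{Largo} + y_{Mesa})) − 8y_{Largo}.
∂π/∂y_{Largo} = 72 − 8y_{Largo} − 4y_{Mesa} = 0, so y_{Largo} = 9 − 0.5y_{Mesa}.
For Mesa: ∂π/∂y_{Mesa} = 54 − 14y_{Mesa} − 4y_{Largo} = 0 ⇒ y_{Mesa} = 27/7 − (2/7)y_{Largo}.
Plugging y_{Mesa} into Largo's best response: y_{Largo} = 9 − 0.5(27/7 − (2/7)y_{Largo}) ⇒ (6/7)y_{Largo} = 99/14, so y_{Largo} = 8.25.
Then y_{Mesa} = 27/7 − (2/7)·8.25 = 1.5.
Total extraction: 8.25 + 1.5 = 9.75.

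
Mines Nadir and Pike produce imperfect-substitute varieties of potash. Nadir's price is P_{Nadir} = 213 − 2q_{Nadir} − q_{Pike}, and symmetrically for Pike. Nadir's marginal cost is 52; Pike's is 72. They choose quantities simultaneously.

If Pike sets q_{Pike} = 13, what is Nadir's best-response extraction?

Mine Nadir's profit: π = q_{Nadir}(213 − 2q_{Nadir} − q_{Pike}) − 52q_{Nadir}.
∂π/∂q_{Nadir} = 161 − 4q_{Nadir} − q_{Pike} = 0 ⇒ q_{Nadir} = 40.25 − 0.25q_{Pike}.
At q_{Pike} = 13: q_{Nadir} = 40.25 − 0.25·13 = 37.

37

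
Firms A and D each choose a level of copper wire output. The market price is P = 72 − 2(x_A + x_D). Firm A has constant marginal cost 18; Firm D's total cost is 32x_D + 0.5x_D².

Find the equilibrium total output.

Firm A's profit: π = x_A(72 − 2(x_A + x_D)) − 18x_A.
∂π/∂x_A = 54 − 4x_A − 2x_D = 0, so x_A = 13.5 − 0.5x_D.
For D: ∂π/∂x_D = 40 − 5x_D − 2x_A = 0 ⇒ x_D = 8 − 0.4x_A.
Solving the two reaction functions simultaneously: (1 − (−0.5)(−0.4))x_A = 13.5 − 0.5·8, so 0.8x_A = 9.5 and x_A = 11.875.
Then x_D = 8 − 0.4·11.875 = 3.25.
Total output: 11.875 + 3.25 = 15.125.

15.125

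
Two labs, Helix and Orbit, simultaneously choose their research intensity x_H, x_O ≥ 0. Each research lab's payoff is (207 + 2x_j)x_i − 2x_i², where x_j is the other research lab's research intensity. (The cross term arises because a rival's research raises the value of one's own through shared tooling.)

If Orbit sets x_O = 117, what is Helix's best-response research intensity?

Helix's payoff is (207 + 2x_O)x_H − 2x_H².
∂π/∂x_H = 207 + 2x_O − 4x_H = 0, so x_H = 51.75 + 0.5x_O.
At x_O = 117: x_H = 51.75 + 0.5·117 = 110.25.

110.25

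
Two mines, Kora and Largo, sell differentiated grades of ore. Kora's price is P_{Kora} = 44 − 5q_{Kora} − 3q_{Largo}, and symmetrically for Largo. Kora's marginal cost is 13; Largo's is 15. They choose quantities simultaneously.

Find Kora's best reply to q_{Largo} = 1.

Mine Kora's profit: π = q_{Kora}(44 − 5q_{Kora} − 3q_{Largo}) − 13q_{Kora}.
∂π/∂q_{Kora} = 31 − 10q_{Kora} − 3q_{Largo} = 0 ⇒ q_{Kora} = 3.1 − 0.3q_{Largo}.
At q_{Largo} = 1: q_{Kora} = 3.1 − 0.3·1 = 2.8.

2.8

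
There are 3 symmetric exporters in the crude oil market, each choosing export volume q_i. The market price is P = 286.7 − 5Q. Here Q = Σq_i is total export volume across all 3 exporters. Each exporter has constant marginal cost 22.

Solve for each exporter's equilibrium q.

A representative exporter's profit is π_i = q_i(286.7 − 5Q) − 22q_i, with Q = q_i + Σ_{j≠i} q_j.
First-order condition: 264.7 − 10q_i − 5Σ_{j≠i} q_j = 0.
With identical exporters, set every q_j = q: then 264.7 − 10q − 10q = 0, i.e. q = 264.7/20 = 13.235.

13.235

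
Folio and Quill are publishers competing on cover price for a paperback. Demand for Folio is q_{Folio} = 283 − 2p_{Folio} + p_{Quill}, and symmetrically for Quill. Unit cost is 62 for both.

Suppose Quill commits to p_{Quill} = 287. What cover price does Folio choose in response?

173.5

Folio's profit: π = (p_{Folio} − 62)(283 − 2p_{Folio} + p_{Quill}).
∂π/∂p_{Folio} = 407 − 4p_{Folio} + p_{Quill} = 0 ⇒ p_{Folio} = 101.75 + 0.25p_{Quill}.
At p_{Quill} = 287: p_{Folio} = 101.75 + 0.25·287 = 173.5.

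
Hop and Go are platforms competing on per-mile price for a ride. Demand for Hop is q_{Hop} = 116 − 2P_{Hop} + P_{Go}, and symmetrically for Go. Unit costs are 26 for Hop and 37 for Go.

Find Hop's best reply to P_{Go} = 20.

47

Hop's profit: π = (P_{Hop} − 26)(116 − 2P_{Hop} + P_{Go}).
∂π/∂P_{Hop} = 168 − 4P_{Hop} + P_{Go} = 0 ⇒ P_{Hop} = 42 + 0.25P_{Go}.
At P_{Go} = 20: P_{Hop} = 42 + 0.25·20 = 47.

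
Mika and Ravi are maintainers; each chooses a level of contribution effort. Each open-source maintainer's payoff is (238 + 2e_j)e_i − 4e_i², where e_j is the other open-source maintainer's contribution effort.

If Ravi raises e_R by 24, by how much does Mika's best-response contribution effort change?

6

Mika's payoff is (238 + 2e_R)e_M − 4e_M².
∂π/∂e_M = 238 + 2e_R − 8e_M = 0, so e_M = 29.75 + 0.25e_R.
The reaction-function slope is 0.25, so a 24-unit rise in e_R moves e_M by 0.25 × 24 = 6. Mika's best response rises — the actions are strategic complements.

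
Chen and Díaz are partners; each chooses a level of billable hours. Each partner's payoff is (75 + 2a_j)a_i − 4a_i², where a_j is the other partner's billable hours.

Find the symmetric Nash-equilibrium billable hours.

12.5

Chen's payoff is (75 + 2a_D)a_C − 4a_C².
∂π/∂a_C = 75 + 2a_D − 8a_C = 0, so a_C = 9.375 + 0.25a_D.
The game is symmetric, so in equilibrium a_D = a_C: the reaction function gives 0.75a_C = 9.375, hence a_C = 12.5.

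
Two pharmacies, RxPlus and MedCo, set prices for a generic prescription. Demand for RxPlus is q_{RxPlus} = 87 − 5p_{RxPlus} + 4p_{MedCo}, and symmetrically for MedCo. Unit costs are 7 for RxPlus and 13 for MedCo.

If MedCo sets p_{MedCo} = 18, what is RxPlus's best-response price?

RxPlus's profit: π = (p_{RxPlus} − 7)(87 − 5p_{RxPlus} + 4p_{MedCo}).
∂π/∂p_{RxPlus} = 122 − 10p_{RxPlus} + 4p_{MedCo} = 0 ⇒ p_{RxPlus} = 12.2 + 0.4p_{MedCo}.
At p_{MedCo} = 18: p_{RxPlus} = 12.2 + 0.4·18 = 19.4.

19.4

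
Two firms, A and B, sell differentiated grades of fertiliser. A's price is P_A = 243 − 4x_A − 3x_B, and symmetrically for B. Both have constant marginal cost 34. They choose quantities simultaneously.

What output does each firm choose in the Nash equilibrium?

Firm A's profit: π = x_A(243 − 4x_A − 3x_B) − 34x_A.
∂π/∂x_A = 209 − 8x_A − 3x_B = 0 ⇒ x_A = 26.125 − 0.375x_B.
The game is symmetric, so in equilibrium x_B = x_A: the reaction function gives 1.375x_A = 26.125, hence x_A = 19.

19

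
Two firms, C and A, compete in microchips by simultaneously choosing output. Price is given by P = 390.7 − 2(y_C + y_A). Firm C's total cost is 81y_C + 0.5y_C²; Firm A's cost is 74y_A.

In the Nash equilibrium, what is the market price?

194.5125

Firm C's profit: π = y_C(390.7 − 2(y_C + y_A)) − 81y_C − 0.5y_C².
∂π/∂y_C = 309.7 − 5y_C − 2y_A = 0, so y_C = 61.94 − 0.4y_A.
For A: ∂π/∂y_A = 316.7 − 4y_A − 2y_C = 0 ⇒ y_A = 79.175 − 0.5y_C.
Solving the two reaction functions simultaneously: (1 − (−0.4)(−0.5))y_C = 61.94 − 0.4·79.175, so 0.8y_C = 30.27 and y_C = 37.8375.
Then y_A = 79.175 − 0.5·37.8375 = 9641/160.
Equilibrium price: P = 390.7 − 2·(3139/32) = 194.5125.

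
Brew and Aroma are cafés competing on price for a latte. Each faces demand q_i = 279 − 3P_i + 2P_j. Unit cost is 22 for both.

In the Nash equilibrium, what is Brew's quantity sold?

192.75

Brew's profit: π = (P_{Brew} − 22)(279 − 3P_{Brew} + 2P_{Aroma}).
∂π/∂P_{Brew} = 345 − 6P_{Brew} + 2P_{Aroma} = 0 ⇒ P_{Brew} = 57.5 + (1/3)P_{Aroma}.
The game is symmetric, so in equilibrium P_{Aroma} = P_{Brew}: the reaction function gives (2/3)P_{Brew} = 57.5, hence P_{Brew} = 86.25.
q_{Brew} = 279 − 3·86.25 + 2·86.25 = 192.75.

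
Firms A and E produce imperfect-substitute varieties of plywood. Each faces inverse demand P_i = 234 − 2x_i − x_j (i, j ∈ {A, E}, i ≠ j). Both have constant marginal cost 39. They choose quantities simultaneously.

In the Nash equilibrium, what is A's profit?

3042

Firm A's profit: π = x_A(234 − 2x_A − x_E) − 39x_A.
∂π/∂x_A = 195 − 4x_A − x_E = 0 ⇒ x_A = 48.75 − 0.25x_E.
Setting x_A = x_E in the reaction function: x_A = 48.75 − 0.25x_A, so x_A = 48.75 / 1.25 = 39.
P_A = 234 − 2·39 − 39 = 117.
Profit = (117 − 39)·39 = 3042.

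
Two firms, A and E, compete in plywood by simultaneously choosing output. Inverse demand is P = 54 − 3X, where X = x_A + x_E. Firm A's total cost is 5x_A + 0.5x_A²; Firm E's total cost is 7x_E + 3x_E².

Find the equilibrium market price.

28.84

Firm A's profit: π = x_A(54 − 3(x_A + x_E)) − 5x_A − 0.5x_A².
∂π/∂x_A = 49 − 7x_A − 3x_E = 0, so x_A = 7 − (3/7)x_E.
For E: ∂π/∂x_E = 47 − 12x_E − 3x_A = 0 ⇒ x_E = 47/12 − 0.25x_A.
Solving the two reaction functions simultaneously: (1 − (−3/7)(−0.25))x_A = 7 − (3/7)·(47/12), so (25/28)x_A = 149/28 and x_A = 5.96.
Then x_E = 47/12 − 0.25·5.96 = 182/75.
Equilibrium price: P = 54 − 3·(629/75) = 28.84.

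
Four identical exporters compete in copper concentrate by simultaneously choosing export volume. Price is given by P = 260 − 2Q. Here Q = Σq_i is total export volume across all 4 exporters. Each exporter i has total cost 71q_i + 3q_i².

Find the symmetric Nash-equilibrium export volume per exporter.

A representative exporter's profit is π_i = q_i(260 − 2Q) − 71q_i − 3q_i², with Q = q_i + Σ_{j≠i} q_j.
First-order condition: 189 − 10q_i − 2Σ_{j≠i} q_j = 0.
Imposing symmetry (q_j = q for all j) turns Σ_{j≠i} q_j into 3q, so 189 = 16q and q = 11.8125.

11.8125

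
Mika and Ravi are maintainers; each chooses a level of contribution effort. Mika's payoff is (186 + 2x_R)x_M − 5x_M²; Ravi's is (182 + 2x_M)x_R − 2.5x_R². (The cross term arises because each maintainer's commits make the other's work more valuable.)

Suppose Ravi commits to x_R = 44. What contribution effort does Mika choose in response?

Expanding Mika's payoff: 186x_M + 2x_Rx_M − 5x_M².
∂π/∂x_M = 186 + 2x_R − 10x_M = 0, so x_M = 18.6 + 0.2x_R.
At x_R = 44: x_M = 18.6 + 0.2·44 = 27.4.

27.4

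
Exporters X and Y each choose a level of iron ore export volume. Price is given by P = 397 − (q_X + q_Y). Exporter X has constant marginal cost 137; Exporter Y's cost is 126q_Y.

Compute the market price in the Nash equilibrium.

Exporter X's profit: π = q_X(397 − (q_X + q_Y)) − 137q_X.
∂π/∂q_X = 260 − 2q_X − q_Y = 0, so q_X = 130 − 0.5q_Y.
By the same steps for Y: q_Y = 135.5 − 0.5q_X.
Solving the two reaction functions simultaneously: (1 − (−0.5)(−0.5))q_X = 130 − 0.5·135.5, so 0.75q_X = 62.25 and q_X = 83.
Then q_Y = 135.5 − 0.5·83 = 94.
Equilibrium price: P = 397 − 177 = 220.

220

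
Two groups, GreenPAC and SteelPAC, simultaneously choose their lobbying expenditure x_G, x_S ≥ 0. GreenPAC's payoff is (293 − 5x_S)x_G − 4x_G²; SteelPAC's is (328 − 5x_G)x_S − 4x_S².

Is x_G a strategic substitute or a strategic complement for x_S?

strategic substitutes

Expanding GreenPAC's payoff: 293x_G − 5x_Sx_G − 4x_G².
∂π/∂x_G = 293 − 5x_S − 8x_G = 0, so x_G = 36.625 − 0.625x_S.
The best-response slope dx_G/dx_S = −0.625 < 0: the reaction function is downward-sloping, so the choices are strategic substitutes.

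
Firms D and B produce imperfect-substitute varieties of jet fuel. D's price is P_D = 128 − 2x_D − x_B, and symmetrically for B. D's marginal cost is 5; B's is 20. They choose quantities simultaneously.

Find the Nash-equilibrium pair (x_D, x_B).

Firm D's profit: π = x_D(128 − 2x_D − x_B) − 5x_D.
∂π/∂x_D = 123 − 4x_D − x_B = 0 ⇒ x_D = 30.75 − 0.25x_B.
Similarly x_B = 27 − 0.25x_D.
Substituting the second reaction function into the first: x_D = 30.75 − 0.25(27 − 0.25x_D), which gives 0.9375x_D = 24 ⇒ x_D = 25.6.
Then x_B = 27 − 0.25·25.6 = 20.6.

25.6, 20.6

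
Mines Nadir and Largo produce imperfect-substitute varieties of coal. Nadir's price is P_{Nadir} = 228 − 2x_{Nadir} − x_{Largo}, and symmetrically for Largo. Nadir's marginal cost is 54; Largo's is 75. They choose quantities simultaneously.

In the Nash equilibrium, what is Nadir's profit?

2620.88

Mine Nadir's profit: π = x_{Nadir}(228 − 2x_{Nadir} − x_{Largo}) − 54x_{Nadir}.
∂π/∂x_{Nadir} = 174 − 4x_{Nadir} − x_{Largo} = 0 ⇒ x_{Nadir} = 43.5 − 0.25x_{Largo}.
Similarly x_{Largo} = 38.25 − 0.25x_{Nadir}.
Substituting the second reaction function into the first: x_{Nadir} = 43.5 − 0.25(38.25 − 0.25x_{Nadir}), which gives 0.9375x_{Nadir} = 33.9375 ⇒ x_{Nadir} = 36.2.
Then x_{Largo} = 38.25 − 0.25·36.2 = 29.2.
P_{Nadir} = 228 − 2·36.2 − 29.2 = 126.4.
Profit = (126.4 − 54)·36.2 = 2620.88.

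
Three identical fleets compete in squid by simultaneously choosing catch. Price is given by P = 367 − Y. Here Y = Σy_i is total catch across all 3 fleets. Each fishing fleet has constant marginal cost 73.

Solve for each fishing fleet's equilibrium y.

A representative fishing fleet's profit is π_i = y_i(367 − Y) − 73y_i, with Y = y_i + Σ_{j≠i} y_j.
First-order condition: 294 − 2y_i − Σ_{j≠i} y_j = 0.
Imposing symmetry (y_j = y for all j) turns Σ_{j≠i} y_j into 2y, so 294 = 4y and y = 73.5.

73.5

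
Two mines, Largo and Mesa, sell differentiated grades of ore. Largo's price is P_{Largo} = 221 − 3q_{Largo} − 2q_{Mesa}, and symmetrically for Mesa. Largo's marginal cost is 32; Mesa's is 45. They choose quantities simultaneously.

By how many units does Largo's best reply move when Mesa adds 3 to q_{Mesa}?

Mine Largo's profit: π = q_{Largo}(221 − 3q_{Largo} − 2q_{Mesa}) − 32q_{Largo}.
∂π/∂q_{Largo} = 189 − 6q_{Largo} − 2q_{Mesa} = 0 ⇒ q_{Largo} = 31.5 − (1/3)q_{Mesa}.
The reaction-function slope is −1/3, so a 3-unit rise in q_{Mesa} moves q_{Largo} by −1/3 × 3 = −1. Largo's best response falls — the actions are strategic substitutes.

-1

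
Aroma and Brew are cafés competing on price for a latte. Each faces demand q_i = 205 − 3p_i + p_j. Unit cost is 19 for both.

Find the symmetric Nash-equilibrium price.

52.4

Aroma's profit: π = (p_{Aroma} − 19)(205 − 3p_{Aroma} + p_{Brew}).
∂π/∂p_{Aroma} = 262 − 6p_{Aroma} + p_{Brew} = 0 ⇒ p_{Aroma} = 131/3 + (1/6)p_{Brew}.
Setting p_{Aroma} = p_{Brew} in the reaction function: p_{Aroma} = 131/3 + (1/6)p_{Aroma}, so p_{Aroma} = (131/3) / (5/6) = 52.4.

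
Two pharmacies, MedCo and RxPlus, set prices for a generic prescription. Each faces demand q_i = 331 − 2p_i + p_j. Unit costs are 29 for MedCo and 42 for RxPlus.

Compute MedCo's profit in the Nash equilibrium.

20971.52

MedCo's profit: π = (p_{MedCo} − 29)(331 − 2p_{MedCo} + p_{RxPlus}).
∂π/∂p_{MedCo} = 389 − 4p_{MedCo} + p_{RxPlus} = 0 ⇒ p_{MedCo} = 97.25 + 0.25p_{RxPlus}.
Similarly p_{RxPlus} = 103.75 + 0.25p_{MedCo}.
Plugging p_{RxPlus} into MedCo's best response: p_{MedCo} = 97.25 + 0.25(103.75 + 0.25p_{MedCo}) ⇒ 0.9375p_{MedCo} = 123.1875, so p_{MedCo} = 131.4.
Then p_{RxPlus} = 103.75 + 0.25·131.4 = 136.6.
q_{MedCo} = 331 − 2·131.4 + 136.6 = 204.8.
Profit = (131.4 − 29)·204.8 = 20971.52.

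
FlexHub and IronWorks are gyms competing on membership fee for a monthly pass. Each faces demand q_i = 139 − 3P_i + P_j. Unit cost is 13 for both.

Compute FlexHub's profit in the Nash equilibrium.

FlexHub's profit: π = (P_{FlexHub} − 13)(139 − 3P_{FlexHub} + P_{IronWorks}).
∂π/∂P_{FlexHub} = 178 − 6P_{FlexHub} + P_{IronWorks} = 0 ⇒ P_{FlexHub} = 89/3 + (1/6)P_{IronWorks}.
The game is symmetric, so in equilibrium P_{IronWorks} = P_{FlexHub}: the reaction function gives (5/6)P_{FlexHub} = 89/3, hence P_{FlexHub} = 35.6.
q_{FlexHub} = 139 − 3·35.6 + 35.6 = 67.8.
Profit = (35.6 − 13)·67.8 = 1532.28.

1532.28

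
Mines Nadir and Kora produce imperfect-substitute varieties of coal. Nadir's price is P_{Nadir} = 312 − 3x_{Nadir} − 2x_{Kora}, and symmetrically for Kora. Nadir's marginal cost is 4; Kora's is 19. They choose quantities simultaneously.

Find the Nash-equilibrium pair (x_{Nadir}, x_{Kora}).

39.4375, 35.6875

Mine Nadir's profit: π = x_{Nadir}(312 − 3x_{Nadir} − 2x_{Kora}) − 4x_{Nadir}.
∂π/∂x_{Nadir} = 308 − 6x_{Nadir} − 2x_{Kora} = 0 ⇒ x_{Nadir} = 154/3 − (1/3)x_{Kora}.
Similarly x_{Kora} = 293/6 − (1/3)x_{Nadir}.
Plugging x_{Kora} into Nadir's best response: x_{Nadir} = 154/3 − (1/3)(293/6 − (1/3)x_{Nadir}) ⇒ (8/9)x_{Nadir} = 631/18, so x_{Nadir} = 39.4375.
Then x_{Kora} = 293/6 − (1/3)·39.4375 = 35.6875.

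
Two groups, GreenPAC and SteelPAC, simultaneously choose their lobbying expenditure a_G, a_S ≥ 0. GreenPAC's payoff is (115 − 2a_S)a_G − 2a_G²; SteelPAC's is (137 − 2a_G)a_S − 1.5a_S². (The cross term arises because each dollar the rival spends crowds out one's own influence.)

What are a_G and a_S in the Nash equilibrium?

8.875, 39.75

Expanding GreenPAC's payoff: 115a_G − 2a_Sa_G − 2a_G².
∂π/∂a_G = 115 − 2a_S − 4a_G = 0, so a_G = 28.75 − 0.5a_S.
Likewise for SteelPAC: a_S = 137/3 − (2/3)a_G.
Substituting the second reaction function into the first: a_G = 28.75 − 0.5(137/3 − (2/3)a_G), which gives (2/3)a_G = 71/12 ⇒ a_G = 8.875.
Then a_S = 137/3 − (2/3)·8.875 = 39.75.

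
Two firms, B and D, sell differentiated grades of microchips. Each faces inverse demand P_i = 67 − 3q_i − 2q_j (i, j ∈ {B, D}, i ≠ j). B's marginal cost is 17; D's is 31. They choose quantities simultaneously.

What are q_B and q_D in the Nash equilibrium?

Firm B's profit: π = q_B(67 − 3q_B − 2q_D) − 17q_B.
∂π/∂q_B = 50 − 6q_B − 2q_D = 0 ⇒ q_B = 25/3 − (1/3)q_D.
Similarly q_D = 6 − (1/3)q_B.
Plugging q_D into B's best response: q_B = 25/3 − (1/3)(6 − (1/3)q_B) ⇒ (8/9)q_B = 19/3, so q_B = 7.125.
Then q_D = 6 − (1/3)·7.125 = 3.625.

7.125, 3.625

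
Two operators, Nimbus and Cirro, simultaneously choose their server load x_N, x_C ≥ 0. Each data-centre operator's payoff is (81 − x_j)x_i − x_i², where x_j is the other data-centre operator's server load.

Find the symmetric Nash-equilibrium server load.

Nimbus's payoff is (81 − x_C)x_N − x_N².
∂π/∂x_N = 81 − x_C − 2x_N = 0, so x_N = 40.5 − 0.5x_C.
The game is symmetric, so in equilibrium x_C = x_N: the reaction function gives 1.5x_N = 40.5, hence x_N = 27.

27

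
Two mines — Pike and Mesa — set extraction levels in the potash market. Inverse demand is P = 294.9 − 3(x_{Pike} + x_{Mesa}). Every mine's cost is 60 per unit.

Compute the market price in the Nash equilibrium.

138.3

Mine Pike's profit: π = x_{Pike}(294.9 − 3(x_{Pike} + x_{Mesa})) − 60x_{Pike}.
∂π/∂x_{Pike} = 234.9 − 6x_{Pike} − 3x_{Mesa} = 0, so x_{Pike} = 39.15 − 0.5x_{Mesa}.
Setting x_{Pike} = x_{Mesa} in the reaction function: x_{Pike} = 39.15 − 0.5x_{Pike}, so x_{Pike} = 39.15 / 1.5 = 26.1.
Equilibrium price: P = 294.9 − 3·52.2 = 138.3.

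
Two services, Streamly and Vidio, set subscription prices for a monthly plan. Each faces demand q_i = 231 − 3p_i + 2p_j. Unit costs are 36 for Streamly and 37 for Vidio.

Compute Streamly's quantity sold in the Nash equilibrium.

146.8125

Streamly's profit: π = (p_{Streamly} − 36)(231 − 3p_{Streamly} + 2p_{Vidio}).
∂π/∂p_{Streamly} = 339 − 6p_{Streamly} + 2p_{Vidio} = 0 ⇒ p_{Streamly} = 56.5 + (1/3)p_{Vidio}.
Similarly p_{Vidio} = 57 + (1/3)p_{Streamly}.
Solving the two reaction functions simultaneously: (1 − (1/3)(1/3))p_{Streamly} = 56.5 + (1/3)·57, so (8/9)p_{Streamly} = 75.5 and p_{Streamly} = 84.9375.
Then p_{Vidio} = 57 + (1/3)·84.9375 = 85.3125.
q_{Streamly} = 231 − 3·84.9375 + 2·85.3125 = 146.8125.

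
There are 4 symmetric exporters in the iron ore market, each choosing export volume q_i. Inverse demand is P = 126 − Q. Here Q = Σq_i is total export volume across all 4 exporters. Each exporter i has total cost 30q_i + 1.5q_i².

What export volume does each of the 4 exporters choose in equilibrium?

A representative exporter's profit is π_i = q_i(126 − Q) − 30q_i − 1.5q_i², with Q = q_i + Σ_{j≠i} q_j.
First-order condition: 96 − 5q_i − Σ_{j≠i} q_j = 0.
With identical exporters, set every q_j = q: then 96 − 5q − 3q = 0, i.e. q = 96/8 = 12.

12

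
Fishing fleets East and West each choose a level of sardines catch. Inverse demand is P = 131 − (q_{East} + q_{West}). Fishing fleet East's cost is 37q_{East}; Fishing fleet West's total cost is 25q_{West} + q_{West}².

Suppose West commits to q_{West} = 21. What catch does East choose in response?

Fishing fleet East's profit: π = q_{East}(131 − (q_{East} + q_{West})) − 37q_{East}.
∂π/∂q_{East} = 94 − 2q_{East} − q_{West} = 0, so q_{East} = 47 − 0.5q_{West}.
At q_{West} = 21: q_{East} = 47 − 0.5·21 = 36.5.

36.5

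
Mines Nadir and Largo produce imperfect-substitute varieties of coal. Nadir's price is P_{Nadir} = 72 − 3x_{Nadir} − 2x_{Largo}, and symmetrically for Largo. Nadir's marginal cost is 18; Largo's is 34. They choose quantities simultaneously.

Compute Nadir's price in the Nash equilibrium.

41.25

Mine Nadir's profit: π = x_{Nadir}(72 − 3x_{Nadir} − 2x_{Largo}) − 18x_{Nadir}.
∂π/∂x_{Nadir} = 54 − 6x_{Nadir} − 2x_{Largo} = 0 ⇒ x_{Nadir} = 9 − (1/3)x_{Largo}.
Similarly x_{Largo} = 19/3 − (1/3)x_{Nadir}.
Plugging x_{Largo} into Nadir's best response: x_{Nadir} = 9 − (1/3)(19/3 − (1/3)x_{Nadir}) ⇒ (8/9)x_{Nadir} = 62/9, so x_{Nadir} = 7.75.
Then x_{Largo} = 19/3 − (1/3)·7.75 = 3.75.
P_{Nadir} = 72 − 3·7.75 − 2·3.75 = 41.25.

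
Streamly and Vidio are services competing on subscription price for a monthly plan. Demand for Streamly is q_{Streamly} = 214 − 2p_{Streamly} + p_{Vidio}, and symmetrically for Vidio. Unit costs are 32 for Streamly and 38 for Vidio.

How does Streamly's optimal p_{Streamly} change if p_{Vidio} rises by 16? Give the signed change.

Streamly's profit: π = (p_{Streamly} − 32)(214 − 2p_{Streamly} + p_{Vidio}).
∂π/∂p_{Streamly} = 278 − 4p_{Streamly} + p_{Vidio} = 0 ⇒ p_{Streamly} = 69.5 + 0.25p_{Vidio}.
The reaction-function slope is 0.25, so a 16-unit rise in p_{Vidio} moves p_{Streamly} by 0.25 × 16 = 4. Streamly's best response rises — the actions are strategic complements.

4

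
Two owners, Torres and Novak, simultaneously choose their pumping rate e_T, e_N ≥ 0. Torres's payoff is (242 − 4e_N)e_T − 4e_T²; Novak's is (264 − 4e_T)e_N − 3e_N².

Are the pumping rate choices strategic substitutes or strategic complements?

Expanding Torres's payoff: 242e_T − 4e_Ne_T − 4e_T².
∂π/∂e_T = 242 − 4e_N − 8e_T = 0, so e_T = 30.25 − 0.5e_N.
The best-response slope de_T/de_N = −0.5 < 0: the reaction function is downward-sloping, so the choices are strategic substitutes.

strategic substitutes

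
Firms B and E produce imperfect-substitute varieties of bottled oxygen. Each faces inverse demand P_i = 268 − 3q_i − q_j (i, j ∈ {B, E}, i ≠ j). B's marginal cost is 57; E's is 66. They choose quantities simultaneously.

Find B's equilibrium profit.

2772.48

Firm B's profit: π = q_B(268 − 3q_B − q_E) − 57q_B.
∂π/∂q_B = 211 − 6q_B − q_E = 0 ⇒ q_B = 211/6 − (1/6)q_E.
Similarly q_E = 101/3 − (1/6)q_B.
Substituting the second reaction function into the first: q_B = 211/6 − (1/6)(101/3 − (1/6)q_B), which gives (35/36)q_B = 266/9 ⇒ q_B = 30.4.
Then q_E = 101/3 − (1/6)·30.4 = 28.6.
P_B = 268 − 3·30.4 − 28.6 = 148.2.
Profit = (148.2 − 57)·30.4 = 2772.48.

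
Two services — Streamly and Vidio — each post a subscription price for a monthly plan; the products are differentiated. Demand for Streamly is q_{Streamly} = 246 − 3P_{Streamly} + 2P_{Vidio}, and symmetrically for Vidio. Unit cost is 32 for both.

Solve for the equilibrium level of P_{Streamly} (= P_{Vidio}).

Streamly's profit: π = (P_{Streamly} − 32)(246 − 3P_{Streamly} + 2P_{Vidio}).
∂π/∂P_{Streamly} = 342 − 6P_{Streamly} + 2P_{Vidio} = 0 ⇒ P_{Streamly} = 57 + (1/3)P_{Vidio}.
The game is symmetric, so in equilibrium P_{Vidio} = P_{Streamly}: the reaction function gives (2/3)P_{Streamly} = 57, hence P_{Streamly} = 85.5.

85.5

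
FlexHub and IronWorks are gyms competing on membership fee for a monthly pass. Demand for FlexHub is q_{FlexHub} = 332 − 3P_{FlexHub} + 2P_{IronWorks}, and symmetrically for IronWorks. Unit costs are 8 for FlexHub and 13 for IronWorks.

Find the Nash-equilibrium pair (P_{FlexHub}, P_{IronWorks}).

FlexHub's profit: π = (P_{FlexHub} − 8)(332 − 3P_{FlexHub} + 2P_{IronWorks}).
∂π/∂P_{FlexHub} = 356 − 6P_{FlexHub} + 2P_{IronWorks} = 0 ⇒ P_{FlexHub} = 178/3 + (1/3)P_{IronWorks}.
Similarly P_{IronWorks} = 371/6 + (1/3)P_{FlexHub}.
Solving the two reaction functions simultaneously: (1 − (1/3)(1/3))P_{FlexHub} = 178/3 + (1/3)·(371/6), so (8/9)P_{FlexHub} = 1439/18 and P_{FlexHub} = 89.9375.
Then P_{IronWorks} = 371/6 + (1/3)·89.9375 = 91.8125.

89.9375, 91.8125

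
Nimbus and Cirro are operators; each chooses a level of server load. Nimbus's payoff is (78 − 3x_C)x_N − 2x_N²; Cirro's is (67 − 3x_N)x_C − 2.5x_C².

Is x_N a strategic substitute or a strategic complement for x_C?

Expanding Nimbus's payoff: 78x_N − 3x_Cx_N − 2x_N².
∂π/∂x_N = 78 − 3x_C − 4x_N = 0, so x_N = 19.5 − 0.75x_C.
The best-response slope dx_N/dx_C = −0.75 < 0: the reaction function is downward-sloping, so the choices are strategic substitutes.

strategic substitutes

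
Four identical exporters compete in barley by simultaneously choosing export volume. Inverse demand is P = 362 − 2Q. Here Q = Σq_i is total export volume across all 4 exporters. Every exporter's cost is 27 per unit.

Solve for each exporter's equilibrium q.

33.5

A representative exporter's profit is π_i = q_i(362 − 2Q) − 27q_i, with Q = q_i + Σ_{j≠i} q_j.
First-order condition: 335 − 4q_i − 2Σ_{j≠i} q_j = 0.
Imposing symmetry (q_j = q for all j) turns Σ_{j≠i} q_j into 3q, so 335 = 10q and q = 33.5.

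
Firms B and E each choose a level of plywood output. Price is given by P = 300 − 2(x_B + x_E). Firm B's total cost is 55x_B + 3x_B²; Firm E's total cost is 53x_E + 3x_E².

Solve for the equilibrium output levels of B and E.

20.375, 20.625

Firm B's profit: π = x_B(300 − 2(x_B + x_E)) − 55x_B − 3x_B².
∂π/∂x_B = 245 − 10x_B − 2x_E = 0, so x_B = 24.5 − 0.2x_E.
By the same steps for E: x_E = 24.7 − 0.2x_B.
Substituting the second reaction function into the first: x_B = 24.5 − 0.2(24.7 − 0.2x_B), which gives 0.96x_B = 19.56 ⇒ x_B = 20.375.
Then x_E = 24.7 − 0.2·20.375 = 20.625.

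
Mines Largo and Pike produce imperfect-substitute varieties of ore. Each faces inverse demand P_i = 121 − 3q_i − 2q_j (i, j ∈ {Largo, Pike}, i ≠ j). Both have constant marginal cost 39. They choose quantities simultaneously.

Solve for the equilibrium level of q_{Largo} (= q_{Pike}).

10.25

Mine Largo's profit: π = q_{Largo}(121 − 3q_{Largo} − 2q_{Pike}) − 39q_{Largo}.
∂π/∂q_{Largo} = 82 − 6q_{Largo} − 2q_{Pike} = 0 ⇒ q_{Largo} = 41/3 − (1/3)q_{Pike}.
The game is symmetric, so in equilibrium q_{Pike} = q_{Largo}: the reaction function gives (4/3)q_{Largo} = 41/3, hence q_{Largo} = 10.25.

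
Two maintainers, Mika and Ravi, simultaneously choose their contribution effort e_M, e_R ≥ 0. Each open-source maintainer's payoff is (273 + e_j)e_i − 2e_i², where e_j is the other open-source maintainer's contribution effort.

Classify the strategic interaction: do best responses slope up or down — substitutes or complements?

strategic complements

Mika's payoff is (273 + e_R)e_M − 2e_M².
∂π/∂e_M = 273 + e_R − 4e_M = 0, so e_M = 68.25 + 0.25e_R.
The best-response slope de_M/de_R = 0.25 > 0: the reaction function is upward-sloping, so the choices are strategic complements.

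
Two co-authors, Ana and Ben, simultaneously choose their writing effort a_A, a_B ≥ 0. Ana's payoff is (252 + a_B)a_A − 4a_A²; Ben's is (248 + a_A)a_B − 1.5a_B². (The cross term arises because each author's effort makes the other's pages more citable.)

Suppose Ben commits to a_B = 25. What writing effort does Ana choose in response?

Expanding Ana's payoff: 252a_A + a_Ba_A − 4a_A².
∂π/∂a_A = 252 + a_B − 8a_A = 0, so a_A = 31.5 + 0.125a_B.
At a_B = 25: a_A = 31.5 + 0.125·25 = 34.625.

34.625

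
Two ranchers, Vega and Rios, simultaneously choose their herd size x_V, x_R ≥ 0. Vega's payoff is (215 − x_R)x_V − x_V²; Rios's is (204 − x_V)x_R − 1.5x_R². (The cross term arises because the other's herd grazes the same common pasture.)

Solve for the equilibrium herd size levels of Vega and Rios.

88.2, 38.6

Expanding Vega's payoff: 215x_V − x_Rx_V − x_V².
∂π/∂x_V = 215 − x_R − 2x_V = 0, so x_V = 107.5 − 0.5x_R.
Likewise for Rios: x_R = 68 − (1/3)x_V.
Solving the two reaction functions simultaneously: (1 − (−0.5)(−1/3))x_V = 107.5 − 0.5·68, so (5/6)x_V = 73.5 and x_V = 88.2.
Then x_R = 68 − (1/3)·88.2 = 38.6.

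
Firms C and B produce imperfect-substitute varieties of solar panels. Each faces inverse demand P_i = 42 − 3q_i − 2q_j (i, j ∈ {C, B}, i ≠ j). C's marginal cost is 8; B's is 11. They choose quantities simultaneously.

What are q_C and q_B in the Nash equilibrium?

Firm C's profit: π = q_C(42 − 3q_C − 2q_B) − 8q_C.
∂π/∂q_C = 34 − 6q_C − 2q_B = 0 ⇒ q_C = 17/3 − (1/3)q_B.
Similarly q_B = 31/6 − (1/3)q_C.
Plugging q_B into C's best response: q_C = 17/3 − (1/3)(31/6 − (1/3)q_C) ⇒ (8/9)q_C = 71/18, so q_C = 4.4375.
Then q_B = 31/6 − (1/3)·4.4375 = 3.6875.

4.4375, 3.6875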